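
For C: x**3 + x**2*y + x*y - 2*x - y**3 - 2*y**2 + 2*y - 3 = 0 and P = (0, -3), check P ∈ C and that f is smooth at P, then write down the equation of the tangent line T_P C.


Tangent line at P: -5*x - 13*y - 39 = 0.

Step 1: f(0, -3) = 0, so P lies on C.
Step 2: partial derivatives
  f_x(x, y) = 3*x**2 + 2*x*y + y - 2, f_y(x, y) = x**2 + x - 3*y**2 - 4*y + 2.
  f_x(P) = -5, f_y(P) = -13 (gradient nonzero, so P is smooth).
Step 3: tangent line at P: -5·(x − 0) + -13·(y − -3) = 0.
Expanding: -5*x - 13*y - 39 = 0.


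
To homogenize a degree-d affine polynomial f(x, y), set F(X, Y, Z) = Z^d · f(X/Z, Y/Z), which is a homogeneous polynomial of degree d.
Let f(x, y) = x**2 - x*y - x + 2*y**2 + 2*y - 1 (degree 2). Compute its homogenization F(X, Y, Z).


F(X, Y, Z) = X**2 - X*Y - X*Z + 2*Y**2 + 2*Y*Z - Z**2

deg(f) = 2.
Substitute x = X/Z, y = Y/Z into f, then multiply by Z^2.
  monomial 1·x^2·y^0 ↦ 1·X^2·Y^0·Z^0.
  monomial -1·x^1·y^1 ↦ -1·X^1·Y^1·Z^0.
  monomial -1·x^1·y^0 ↦ -1·X^1·Y^0·Z^1.
  monomial 2·x^0·y^2 ↦ 2·X^0·Y^2·Z^0.
  monomial 2·x^0·y^1 ↦ 2·X^0·Y^1·Z^1.
  monomial -1·x^0·y^0 ↦ -1·X^0·Y^0·Z^2.
Collecting: F(X, Y, Z) = X**2 - X*Y - X*Z + 2*Y**2 + 2*Y*Z - Z**2.


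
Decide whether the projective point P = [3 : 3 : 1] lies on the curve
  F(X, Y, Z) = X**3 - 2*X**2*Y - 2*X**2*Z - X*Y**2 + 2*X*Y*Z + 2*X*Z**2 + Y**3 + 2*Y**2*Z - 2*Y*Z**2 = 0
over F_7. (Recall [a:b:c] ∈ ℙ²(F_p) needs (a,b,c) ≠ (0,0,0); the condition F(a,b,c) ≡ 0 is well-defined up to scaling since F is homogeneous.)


F(3,3,1) ≡ 5 (mod 7); P is NOT on the curve.

Evaluate F(3, 3, 1) term-by-term (mod 7).
  X**3 ↦ 1·27·1·1 = 27
  -2*X**2*Y ↦ -2·9·3·1 = -54
  -2*X**2*Z ↦ -2·9·1·1 = -18
  -X*Y**2 ↦ -1·3·9·1 = -27
  2*X*Y*Z ↦ 2·3·3·1 = 18
  2*X*Z**2 ↦ 2·3·1·1 = 6
  Y**3 ↦ 1·1·27·1 = 27
  2*Y**2*Z ↦ 2·1·9·1 = 18
  -2*Y*Z**2 ↦ -2·1·3·1 = -6
Sum: F(3, 3, 1) = (27) + (-54) + (-18) + (-27) + (18) + (6) + (27) + (18) + (-6) = -9.
Reducing mod 7: -9 ≡ 5 (mod 7).
Since F(a, b, c) ≡ 5 ≠ 0 (mod 7), P does NOT lie on the curve.


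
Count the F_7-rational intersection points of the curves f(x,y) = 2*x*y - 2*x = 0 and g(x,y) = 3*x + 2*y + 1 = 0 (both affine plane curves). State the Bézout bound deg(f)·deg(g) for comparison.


Common zeros: {(0, 3), (6, 1)}; count = 2; Bézout bound = 2.

deg(f) = 2, deg(g) = 1, so Bézout bound = 2.
Scan x ∈ F_7. For each x, list the y ∈ F_7 with f(x, y) ≡ 0 and those with g(x, y) ≡ 0 (mod 7); the common zeros in that column are the intersection.
  x = 0: f ≡ 0 at y ∈ {0, 1, 2, 3, 4, 5, 6}; g ≡ 0 at y ∈ {3}; common: {3}.
  x = 1: f ≡ 0 at y ∈ {1}; g ≡ 0 at y ∈ {5}; common: ∅.
  x = 2: f ≡ 0 at y ∈ {1}; g ≡ 0 at y ∈ {0}; common: ∅.
  x = 3: f ≡ 0 at y ∈ {1}; g ≡ 0 at y ∈ {2}; common: ∅.
  x = 4: f ≡ 0 at y ∈ {1}; g ≡ 0 at y ∈ {4}; common: ∅.
  x = 5: f ≡ 0 at y ∈ {1}; g ≡ 0 at y ∈ {6}; common: ∅.
  x = 6: f ≡ 0 at y ∈ {1}; g ≡ 0 at y ∈ {1}; common: {1}.
Collecting: common zeros = {(0, 3), (6, 1)}, so the count is 2.
Comparison with the Bézout bound: 2 ≤ 2 = deg(f)·deg(g), as expected for curves with no common component (the bound is attained).


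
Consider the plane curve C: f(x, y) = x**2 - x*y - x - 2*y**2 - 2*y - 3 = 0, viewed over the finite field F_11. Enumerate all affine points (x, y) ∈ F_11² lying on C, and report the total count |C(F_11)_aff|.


Affine F_11-points: {(3, 6), (3, 8), (4, 2), (4, 6), (5, 3), (5, 10), (6, 8), (6, 10), (10, 2), (10, 3)}; count = 10.

For each of the 121 pairs (x, y) ∈ F_11², evaluate f(x, y) mod 11. Record the zeros.
  x = 0: [0↦8, 1↦4, 2↦7, 3↦6, 4↦1, 5↦3, 6↦1, 7↦6, 8↦7, 9↦4, 10↦8]  zeros at y ∈ ∅
  x = 1: [0↦8, 1↦3, 2↦5, 3↦3, 4↦8, 5↦9, 6↦6, 7↦10, 8↦10, 9↦6, 10↦9]  zeros at y ∈ ∅
  x = 2: [0↦10, 1↦4, 2↦5, 3↦2, 4↦6, 5↦6, 6↦2, 7↦5, 8↦4, 9↦10, 10↦1]  zeros at y ∈ ∅
  x = 3: [0↦3, 1↦7, 2↦7, 3↦3, 4↦6, 5↦5, 6↦0, 7↦2, 8↦0, 9↦5, 10↦6]  zeros at y ∈ {6, 8}
  x = 4: [0↦9, 1↦1, 2↦0, 3↦6, 4↦8, 5↦6, 6↦0, 7↦1, 8↦9, 9↦2, 10↦2]  zeros at y ∈ {2, 6}
  x = 5: [0↦6, 1↦8, 2↦6, 3↦0, 4↦1, 5↦9, 6↦2, 7↦2, 8↦9, 9↦1, 10↦0]  zeros at y ∈ {3, 10}
  x = 6: [0↦5, 1↦6, 2↦3, 3↦7, 4↦7, 5↦3, 6↦6, 7↦5, 8↦0, 9↦2, 10↦0]  zeros at y ∈ {8, 10}
  x = 7: [0↦6, 1↦6, 2↦2, 3↦5, 4↦4, 5↦10, 6↦1, 7↦10, 8↦4, 9↦5, 10↦2]  zeros at y ∈ ∅
  x = 8: [0↦9, 1↦8, 2↦3, 3↦5, 4↦3, 5↦8, 6↦9, 7↦6, 8↦10, 9↦10, 10↦6]  zeros at y ∈ ∅
  x = 9: [0↦3, 1↦1, 2↦6, 3↦7, 4↦4, 5↦8, 6↦8, 7↦4, 8↦7, 9↦6, 10↦1]  zeros at y ∈ ∅
  x = 10: [0↦10, 1↦7, 2↦0, 3↦0, 4↦7, 5↦10, 6↦9, 7↦4, 8↦6, 9↦4, 10↦9]  zeros at y ∈ {2, 3}
Collecting zeros: affine points = {(3, 6), (3, 8), (4, 2), (4, 6), (5, 3), (5, 10), (6, 8), (6, 10), (10, 2), (10, 3)}.
Total count |C(F_11)_aff| = 10.


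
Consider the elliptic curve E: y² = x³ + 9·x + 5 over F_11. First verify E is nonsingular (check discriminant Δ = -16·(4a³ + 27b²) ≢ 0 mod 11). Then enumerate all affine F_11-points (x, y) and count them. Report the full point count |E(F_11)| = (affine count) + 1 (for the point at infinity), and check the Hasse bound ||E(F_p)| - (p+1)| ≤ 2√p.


Affine points = {(0, 4), (0, 7), (1, 2), (1, 9), (2, 3), (2, 8), (3, 2), (3, 9), (6, 0), (7, 2), (7, 9), (9, 1), (9, 10)}; affine count = 13; |E(F_11)| = 14.

Discriminant check: Δ ∝ 4a³ + 27b² = 4·9³ + 27·5² = 4·729 + 27·25 ≡ 5 (mod 11). Nonzero ⇒ E is nonsingular.
For each x ∈ F_11, compute rhs = x³ + 9·x + 5 mod 11, then count y ∈ F_11 with y² ≡ rhs.
  x = 0: rhs = 5, matching y values: 4, 7 (2 points).
  x = 1: rhs = 4, matching y values: 2, 9 (2 points).
  x = 2: rhs = 9, matching y values: 3, 8 (2 points).
  x = 3: rhs = 4, matching y values: 2, 9 (2 points).
  x = 4: rhs = 6, matching y values: none (0 points).
  x = 5: rhs = 10, matching y values: none (0 points).
  x = 6: rhs = 0, matching y values: 0 (1 points).
  x = 7: rhs = 4, matching y values: 2, 9 (2 points).
  x = 8: rhs = 6, matching y values: none (0 points).
  x = 9: rhs = 1, matching y values: 1, 10 (2 points).
  x = 10: rhs = 6, matching y values: none (0 points).
Total affine count: 13.
Full point count |E(F_11)| = 13 + 1 = 14.
Hasse bound: |14 − (11+1)| = |2| = 2 ≤ 2√11 ≈ 6.6332 ✓.


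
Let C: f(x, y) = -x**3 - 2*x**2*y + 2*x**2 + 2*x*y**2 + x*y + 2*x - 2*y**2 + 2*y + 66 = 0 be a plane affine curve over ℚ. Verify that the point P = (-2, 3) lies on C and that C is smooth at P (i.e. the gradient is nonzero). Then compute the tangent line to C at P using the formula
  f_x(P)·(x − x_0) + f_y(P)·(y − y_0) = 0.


Tangent line at P: 27*x - 44*y + 186 = 0.

Step 1: f(-2, 3) = 0, so P lies on C.
Step 2: partial derivatives
  f_x(x, y) = -3*x**2 - 4*x*y + 4*x + 2*y**2 + y + 2, f_y(x, y) = -2*x**2 + 4*x*y + x - 4*y + 2.
  f_x(P) = 27, f_y(P) = -44 (gradient nonzero, so P is smooth).
Step 3: tangent line at P: 27·(x − -2) + -44·(y − 3) = 0.
Expanding: 27*x - 44*y + 186 = 0.


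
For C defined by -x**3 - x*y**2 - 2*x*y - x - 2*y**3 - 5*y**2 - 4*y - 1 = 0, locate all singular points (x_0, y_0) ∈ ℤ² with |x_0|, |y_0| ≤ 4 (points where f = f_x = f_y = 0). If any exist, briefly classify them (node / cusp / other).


Singular points: {(0, -1)}; classification: cusp.

Compute partial derivatives:
  f_x = -3*x**2 - y**2 - 2*y - 1.
  f_y = -2*x*y - 2*x - 6*y**2 - 10*y - 4.
Scan x_0 ∈ {−4, ..., 4}. For each x_0, f_y(x_0, y) is a polynomial in y; find its integer roots y ∈ {−4, ..., 4}, then test f_x and f at those candidates.
  x = -4: f_y(-4, y) = -6*y**2 - 2*y + 4; vanishes at y ∈ {-1}. (-4, -1): f_x = -48 ≠ 0.
  x = -3: f_y(-3, y) = -6*y**2 - 4*y + 2; vanishes at y ∈ {-1}. (-3, -1): f_x = -27 ≠ 0.
  x = -2: f_y(-2, y) = -6*y**2 - 6*y; vanishes at y ∈ {-1, 0}. (-2, -1): f_x = -12 ≠ 0; (-2, 0): f_x = -13 ≠ 0.
  x = -1: f_y(-1, y) = -6*y**2 - 8*y - 2; vanishes at y ∈ {-1}. (-1, -1): f_x = -3 ≠ 0.
  x = 0: f_y(0, y) = -6*y**2 - 10*y - 4; vanishes at y ∈ {-1}. (0, -1): f_x = 0, f = 0 — SINGULAR.
  x = 1: f_y(1, y) = -6*y**2 - 12*y - 6; vanishes at y ∈ {-1}. (1, -1): f_x = -3 ≠ 0.
  x = 2: f_y(2, y) = -6*y**2 - 14*y - 8; vanishes at y ∈ {-1}. (2, -1): f_x = -12 ≠ 0.
  x = 3: f_y(3, y) = -6*y**2 - 16*y - 10; vanishes at y ∈ {-1}. (3, -1): f_x = -27 ≠ 0.
  x = 4: f_y(4, y) = -6*y**2 - 18*y - 12; vanishes at y ∈ {-2, -1}. (4, -2): f_x = -49 ≠ 0; (4, -1): f_x = -48 ≠ 0.
Only singular point on the grid: (0, -1).
Classify: substitute x = 0 + u, y = -1 + v and expand: f = -u**3 - u*v**2 - 2*v**3 + v**2.
No constant or linear terms (consistent with a singular point). Quadratic part: v**2. Cubic part: -u**3 - u*v**2 - 2*v**3.
The quadratic part v**2 is a perfect square, so there is a single (double) tangent line v = 0, i.e. y = -1. Restricting the cubic part to that line (v = 0) leaves -u**3 ≠ 0, so f is not divisible by v and the branch is v² ≈ u**3 to lowest order — this is a cusp.
Classification: cusp.


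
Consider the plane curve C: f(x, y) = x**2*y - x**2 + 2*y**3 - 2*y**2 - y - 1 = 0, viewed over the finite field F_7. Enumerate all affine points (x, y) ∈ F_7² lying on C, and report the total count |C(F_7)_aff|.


Affine F_7-points: {(0, 4), (2, 5), (3, 2), (4, 2), (5, 5)}; count = 5.

For each of the 49 pairs (x, y) ∈ F_7², evaluate f(x, y) mod 7. Record the zeros.
  x = 0: [0↦6, 1↦5, 2↦5, 3↦4, 4↦0, 5↦5, 6↦3]  zeros at y ∈ {4}
  x = 1: [0↦5, 1↦5, 2↦6, 3↦6, 4↦3, 5↦2, 6↦1]  zeros at y ∈ ∅
  x = 2: [0↦2, 1↦5, 2↦2, 3↦5, 4↦5, 5↦0, 6↦2]  zeros at y ∈ {5}
  x = 3: [0↦4, 1↦5, 2↦0, 3↦1, 4↦6, 5↦6, 6↦6]  zeros at y ∈ {2}
  x = 4: [0↦4, 1↦5, 2↦0, 3↦1, 4↦6, 5↦6, 6↦6]  zeros at y ∈ {2}
  x = 5: [0↦2, 1↦5, 2↦2, 3↦5, 4↦5, 5↦0, 6↦2]  zeros at y ∈ {5}
  x = 6: [0↦5, 1↦5, 2↦6, 3↦6, 4↦3, 5↦2, 6↦1]  zeros at y ∈ ∅
Collecting zeros: affine points = {(0, 4), (2, 5), (3, 2), (4, 2), (5, 5)}.
Total count |C(F_7)_aff| = 5.


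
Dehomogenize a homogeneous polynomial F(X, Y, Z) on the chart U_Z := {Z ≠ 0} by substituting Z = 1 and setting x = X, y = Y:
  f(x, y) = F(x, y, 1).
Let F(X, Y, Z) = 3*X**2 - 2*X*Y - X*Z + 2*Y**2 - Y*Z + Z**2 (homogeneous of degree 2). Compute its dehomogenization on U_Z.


f(x, y) = 3*x**2 - 2*x*y - x + 2*y**2 - y + 1

On U_Z we set Z = 1. Each monomial c·X^i·Y^j·Z^k in F becomes c·x^i·y^j·1^k = c·x^i·y^j.
Substituting Z = 1: F(X, Y, 1) = 3*x**2 - 2*x*y - x + 2*y**2 - y + 1.
Note: deg(f) ≤ deg(F) = 2; strict inequality happens when F is divisible by Z (lost terms).


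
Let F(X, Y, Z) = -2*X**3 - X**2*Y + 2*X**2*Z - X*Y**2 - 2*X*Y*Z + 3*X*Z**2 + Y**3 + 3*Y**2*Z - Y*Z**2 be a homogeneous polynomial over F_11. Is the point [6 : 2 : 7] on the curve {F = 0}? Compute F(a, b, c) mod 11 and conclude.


F(6,2,7) ≡ 2 (mod 11); P is NOT on the curve.

Evaluate F(6, 2, 7) term-by-term (mod 11).
  -2*X**3 ↦ -2·216·1·1 = -432
  -X**2*Y ↦ -1·36·2·1 = -72
  2*X**2*Z ↦ 2·36·1·7 = 504
  -X*Y**2 ↦ -1·6·4·1 = -24
  -2*X*Y*Z ↦ -2·6·2·7 = -168
  3*X*Z**2 ↦ 3·6·1·49 = 882
  Y**3 ↦ 1·1·8·1 = 8
  3*Y**2*Z ↦ 3·1·4·7 = 84
  -Y*Z**2 ↦ -1·1·2·49 = -98
Sum: F(6, 2, 7) = (-432) + (-72) + (504) + (-24) + (-168) + (882) + (8) + (84) + (-98) = 684.
Reducing mod 11: 684 ≡ 2 (mod 11).
Since F(a, b, c) ≡ 2 ≠ 0 (mod 11), P does NOT lie on the curve.


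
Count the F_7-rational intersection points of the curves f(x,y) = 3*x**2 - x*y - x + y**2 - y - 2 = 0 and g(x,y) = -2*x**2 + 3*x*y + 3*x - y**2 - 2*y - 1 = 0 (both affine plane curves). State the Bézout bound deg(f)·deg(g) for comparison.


Common zeros: {(0, 6), (1, 0), (4, 0)}; count = 3; Bézout bound = 4.

deg(f) = 2, deg(g) = 2, so Bézout bound = 4.
Scan x ∈ F_7. For each x, list the y ∈ F_7 with f(x, y) ≡ 0 and those with g(x, y) ≡ 0 (mod 7); the common zeros in that column are the intersection.
  x = 0: f ≡ 0 at y ∈ {2, 6}; g ≡ 0 at y ∈ {6}; common: {6}.
  x = 1: f ≡ 0 at y ∈ {0, 2}; g ≡ 0 at y ∈ {0, 1}; common: {0}.
  x = 2: f ≡ 0 at y ∈ ∅; g ≡ 0 at y ∈ {1, 3}; common: ∅.
  x = 3: f ≡ 0 at y ∈ ∅; g ≡ 0 at y ∈ {2, 5}; common: ∅.
  x = 4: f ≡ 0 at y ∈ {0, 5}; g ≡ 0 at y ∈ {0, 3}; common: {0}.
  x = 5: f ≡ 0 at y ∈ {1, 5}; g ≡ 0 at y ∈ {2, 4}; common: ∅.
  x = 6: f ≡ 0 at y ∈ ∅; g ≡ 0 at y ∈ {4, 5}; common: ∅.
Collecting: common zeros = {(0, 6), (1, 0), (4, 0)}, so the count is 3.
Comparison with the Bézout bound: 3 ≤ 4 = deg(f)·deg(g), as expected for curves with no common component (the affine F_7-count falls short of the bound because intersections may lie at infinity, over extension fields, or carry multiplicity).


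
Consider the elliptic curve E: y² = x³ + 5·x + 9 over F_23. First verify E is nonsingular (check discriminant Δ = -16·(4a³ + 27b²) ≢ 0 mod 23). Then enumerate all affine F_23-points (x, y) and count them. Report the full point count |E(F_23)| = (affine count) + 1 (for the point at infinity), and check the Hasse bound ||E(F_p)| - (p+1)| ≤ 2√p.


Affine points = {(0, 3), (0, 20), (2, 2), (2, 21), (4, 1), (4, 22), (6, 5), (6, 18), (8, 3), (8, 20), (9, 1), (9, 22), (10, 1), (10, 22), (12, 7), (12, 16), (15, 3), (15, 20), (17, 4), (17, 19), (20, 6), (20, 17), (22, 7), (22, 16)}; affine count = 24; |E(F_23)| = 25.

Discriminant check: Δ ∝ 4a³ + 27b² = 4·5³ + 27·9² = 4·125 + 27·81 ≡ 19 (mod 23). Nonzero ⇒ E is nonsingular.
For each x ∈ F_23, compute rhs = x³ + 5·x + 9 mod 23, then count y ∈ F_23 with y² ≡ rhs.
  x = 0: rhs = 9, matching y values: 3, 20 (2 points).
  x = 1: rhs = 15, matching y values: none (0 points).
  x = 2: rhs = 4, matching y values: 2, 21 (2 points).
  x = 3: rhs = 5, matching y values: none (0 points).
  x = 4: rhs = 1, matching y values: 1, 22 (2 points).
  x = 5: rhs = 21, matching y values: none (0 points).
  x = 6: rhs = 2, matching y values: 5, 18 (2 points).
  x = 7: rhs = 19, matching y values: none (0 points).
  x = 8: rhs = 9, matching y values: 3, 20 (2 points).
  x = 9: rhs = 1, matching y values: 1, 22 (2 points).
  x = 10: rhs = 1, matching y values: 1, 22 (2 points).
  x = 11: rhs = 15, matching y values: none (0 points).
  x = 12: rhs = 3, matching y values: 7, 16 (2 points).
  x = 13: rhs = 17, matching y values: none (0 points).
  x = 14: rhs = 17, matching y values: none (0 points).
  x = 15: rhs = 9, matching y values: 3, 20 (2 points).
  x = 16: rhs = 22, matching y values: none (0 points).
  x = 17: rhs = 16, matching y values: 4, 19 (2 points).
  x = 18: rhs = 20, matching y values: none (0 points).
  x = 19: rhs = 17, matching y values: none (0 points).
  x = 20: rhs = 13, matching y values: 6, 17 (2 points).
  x = 21: rhs = 14, matching y values: none (0 points).
  x = 22: rhs = 3, matching y values: 7, 16 (2 points).
Total affine count: 24.
Full point count |E(F_23)| = 24 + 1 = 25.
Hasse bound: |25 − (23+1)| = |1| = 1 ≤ 2√23 ≈ 9.5917 ✓.


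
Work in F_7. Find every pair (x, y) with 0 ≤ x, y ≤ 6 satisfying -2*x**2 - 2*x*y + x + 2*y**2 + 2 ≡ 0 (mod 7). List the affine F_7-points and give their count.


Affine F_7-points: {(3, 5)}; count = 1.

For each of the 49 pairs (x, y) ∈ F_7², evaluate f(x, y) mod 7. Record the zeros.
  x = 0: [0↦2, 1↦4, 2↦3, 3↦6, 4↦6, 5↦3, 6↦4]  zeros at y ∈ ∅
  x = 1: [0↦1, 1↦1, 2↦5, 3↦6, 4↦4, 5↦6, 6↦5]  zeros at y ∈ ∅
  x = 2: [0↦3, 1↦1, 2↦3, 3↦2, 4↦5, 5↦5, 6↦2]  zeros at y ∈ ∅
  x = 3: [0↦1, 1↦4, 2↦4, 3↦1, 4↦2, 5↦0, 6↦2]  zeros at y ∈ {5}
  x = 4: [0↦2, 1↦3, 2↦1, 3↦3, 4↦2, 5↦5, 6↦5]  zeros at y ∈ ∅
  x = 5: [0↦6, 1↦5, 2↦1, 3↦1, 4↦5, 5↦6, 6↦4]  zeros at y ∈ ∅
  x = 6: [0↦6, 1↦3, 2↦4, 3↦2, 4↦4, 5↦3, 6↦6]  zeros at y ∈ ∅
Collecting zeros: affine points = {(3, 5)}.
Total count |C(F_7)_aff| = 1.


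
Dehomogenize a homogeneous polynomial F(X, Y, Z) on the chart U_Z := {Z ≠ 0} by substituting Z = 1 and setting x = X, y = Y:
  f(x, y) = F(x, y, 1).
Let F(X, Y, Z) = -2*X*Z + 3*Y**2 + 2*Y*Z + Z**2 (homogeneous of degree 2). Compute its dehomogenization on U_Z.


f(x, y) = -2*x + 3*y**2 + 2*y + 1

On U_Z we set Z = 1. Each monomial c·X^i·Y^j·Z^k in F becomes c·x^i·y^j·1^k = c·x^i·y^j.
Substituting Z = 1: F(X, Y, 1) = -2*x + 3*y**2 + 2*y + 1.
Note: deg(f) ≤ deg(F) = 2; strict inequality happens when F is divisible by Z (lost terms).


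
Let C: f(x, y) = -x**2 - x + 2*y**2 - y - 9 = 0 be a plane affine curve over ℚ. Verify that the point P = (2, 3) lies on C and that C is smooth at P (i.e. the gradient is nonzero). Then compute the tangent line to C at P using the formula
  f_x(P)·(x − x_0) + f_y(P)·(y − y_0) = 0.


Tangent line at P: -5*x + 11*y - 23 = 0.

Step 1: f(2, 3) = 0, so P lies on C.
Step 2: partial derivatives
  f_x(x, y) = -2*x - 1, f_y(x, y) = 4*y - 1.
  f_x(P) = -5, f_y(P) = 11 (gradient nonzero, so P is smooth).
Step 3: tangent line at P: -5·(x − 2) + 11·(y − 3) = 0.
Expanding: -5*x + 11*y - 23 = 0.


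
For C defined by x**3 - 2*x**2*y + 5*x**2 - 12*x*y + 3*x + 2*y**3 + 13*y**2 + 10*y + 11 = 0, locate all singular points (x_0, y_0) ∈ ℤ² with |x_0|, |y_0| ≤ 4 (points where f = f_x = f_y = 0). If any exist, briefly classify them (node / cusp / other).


Singular points: {(-3, -2)}; classification: cusp.

Compute partial derivatives:
  f_x = 3*x**2 - 4*x*y + 10*x - 12*y + 3.
  f_y = -2*x**2 - 12*x + 6*y**2 + 26*y + 10.
Scan x_0 ∈ {−4, ..., 4}. For each x_0, f_y(x_0, y) is a polynomial in y; find its integer roots y ∈ {−4, ..., 4}, then test f_x and f at those candidates.
  x = -4: f_y(-4, y) = 6*y**2 + 26*y + 26; no integer root y with |y| ≤ 4.
  x = -3: f_y(-3, y) = 6*y**2 + 26*y + 28; vanishes at y ∈ {-2}. (-3, -2): f_x = 0, f = 0 — SINGULAR.
  x = -2: f_y(-2, y) = 6*y**2 + 26*y + 26; no integer root y with |y| ≤ 4.
  x = -1: f_y(-1, y) = 6*y**2 + 26*y + 20; vanishes at y ∈ {-1}. (-1, -1): f_x = 4 ≠ 0.
  x = 0: f_y(0, y) = 6*y**2 + 26*y + 10; no integer root y with |y| ≤ 4.
  x = 1: f_y(1, y) = 6*y**2 + 26*y - 4; no integer root y with |y| ≤ 4.
  x = 2: f_y(2, y) = 6*y**2 + 26*y - 22; no integer root y with |y| ≤ 4.
  x = 3: f_y(3, y) = 6*y**2 + 26*y - 44; no integer root y with |y| ≤ 4.
  x = 4: f_y(4, y) = 6*y**2 + 26*y - 70; no integer root y with |y| ≤ 4.
Only singular point on the grid: (-3, -2).
Classify: substitute x = -3 + u, y = -2 + v and expand: f = u**3 - 2*u**2*v + 2*v**3 + v**2.
No constant or linear terms (consistent with a singular point). Quadratic part: v**2. Cubic part: u**3 - 2*u**2*v + 2*v**3.
The quadratic part v**2 is a perfect square, so there is a single (double) tangent line v = 0, i.e. y = -2. Restricting the cubic part to that line (v = 0) leaves u**3 ≠ 0, so f is not divisible by v and the branch is v² ≈ -u**3 to lowest order — this is a cusp.
Classification: cusp.


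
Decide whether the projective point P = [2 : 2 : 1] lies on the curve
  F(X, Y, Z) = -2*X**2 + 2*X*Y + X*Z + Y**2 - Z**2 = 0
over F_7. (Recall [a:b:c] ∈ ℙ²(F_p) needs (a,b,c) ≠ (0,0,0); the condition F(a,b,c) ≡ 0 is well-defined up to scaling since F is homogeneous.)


F(2,2,1) ≡ 5 (mod 7); P is NOT on the curve.

Evaluate F(2, 2, 1) term-by-term (mod 7).
  -2*X**2 ↦ -2·4·1·1 = -8
  2*X*Y ↦ 2·2·2·1 = 8
  X*Z ↦ 1·2·1·1 = 2
  Y**2 ↦ 1·1·4·1 = 4
  -Z**2 ↦ -1·1·1·1 = -1
Sum: F(2, 2, 1) = (-8) + (8) + (2) + (4) + (-1) = 5.
Reducing mod 7: 5 ≡ 5 (mod 7).
Since F(a, b, c) ≡ 5 ≠ 0 (mod 7), P does NOT lie on the curve.


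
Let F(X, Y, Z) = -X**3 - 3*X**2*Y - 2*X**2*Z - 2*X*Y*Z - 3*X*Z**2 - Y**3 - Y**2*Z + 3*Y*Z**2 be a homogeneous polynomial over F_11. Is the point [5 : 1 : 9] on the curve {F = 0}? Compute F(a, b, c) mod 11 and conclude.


F(5,1,9) ≡ 5 (mod 11); P is NOT on the curve.

Evaluate F(5, 1, 9) term-by-term (mod 11).
  -X**3 ↦ -1·125·1·1 = -125
  -3*X**2*Y ↦ -3·25·1·1 = -75
  -2*X**2*Z ↦ -2·25·1·9 = -450
  -2*X*Y*Z ↦ -2·5·1·9 = -90
  -3*X*Z**2 ↦ -3·5·1·81 = -1215
  -Y**3 ↦ -1·1·1·1 = -1
  -Y**2*Z ↦ -1·1·1·9 = -9
  3*Y*Z**2 ↦ 3·1·1·81 = 243
Sum: F(5, 1, 9) = (-125) + (-75) + (-450) + (-90) + (-1215) + (-1) + (-9) + (243) = -1722.
Reducing mod 11: -1722 ≡ 5 (mod 11).
Since F(a, b, c) ≡ 5 ≠ 0 (mod 11), P does NOT lie on the curve.


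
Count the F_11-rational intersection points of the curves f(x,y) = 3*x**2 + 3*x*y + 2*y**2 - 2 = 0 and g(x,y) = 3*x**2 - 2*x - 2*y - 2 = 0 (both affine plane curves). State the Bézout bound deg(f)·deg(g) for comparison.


Common zeros: {(0, 10), (1, 5), (5, 4), (9, 7)}; count = 4; Bézout bound = 4.

deg(f) = 2, deg(g) = 2, so Bézout bound = 4.
Scan x ∈ F_11. For each x, list the y ∈ F_11 with f(x, y) ≡ 0 and those with g(x, y) ≡ 0 (mod 11); the common zeros in that column are the intersection.
  x = 0: f ≡ 0 at y ∈ {1, 10}; g ≡ 0 at y ∈ {10}; common: {10}.
  x = 1: f ≡ 0 at y ∈ {5, 10}; g ≡ 0 at y ∈ {5}; common: {5}.
  x = 2: f ≡ 0 at y ∈ {4}; g ≡ 0 at y ∈ {3}; common: ∅.
  x = 3: f ≡ 0 at y ∈ ∅; g ≡ 0 at y ∈ {4}; common: ∅.
  x = 4: f ≡ 0 at y ∈ ∅; g ≡ 0 at y ∈ {8}; common: ∅.
  x = 5: f ≡ 0 at y ∈ {4, 5}; g ≡ 0 at y ∈ {4}; common: {4}.
  x = 6: f ≡ 0 at y ∈ {6, 7}; g ≡ 0 at y ∈ {3}; common: ∅.
  x = 7: f ≡ 0 at y ∈ ∅; g ≡ 0 at y ∈ {5}; common: ∅.
  x = 8: f ≡ 0 at y ∈ ∅; g ≡ 0 at y ∈ {10}; common: ∅.
  x = 9: f ≡ 0 at y ∈ {7}; g ≡ 0 at y ∈ {7}; common: {7}.
  x = 10: f ≡ 0 at y ∈ {1, 6}; g ≡ 0 at y ∈ {7}; common: ∅.
Collecting: common zeros = {(0, 10), (1, 5), (5, 4), (9, 7)}, so the count is 4.
Comparison with the Bézout bound: 4 ≤ 4 = deg(f)·deg(g), as expected for curves with no common component (the bound is attained).


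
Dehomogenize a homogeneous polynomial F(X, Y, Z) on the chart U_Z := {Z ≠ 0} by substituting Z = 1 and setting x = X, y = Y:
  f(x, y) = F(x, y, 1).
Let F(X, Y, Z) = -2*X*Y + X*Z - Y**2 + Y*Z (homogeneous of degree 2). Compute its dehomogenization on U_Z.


f(x, y) = -2*x*y + x - y**2 + y

On U_Z we set Z = 1. Each monomial c·X^i·Y^j·Z^k in F becomes c·x^i·y^j·1^k = c·x^i·y^j.
Substituting Z = 1: F(X, Y, 1) = -2*x*y + x - y**2 + y.
Note: deg(f) ≤ deg(F) = 2; strict inequality happens when F is divisible by Z (lost terms).


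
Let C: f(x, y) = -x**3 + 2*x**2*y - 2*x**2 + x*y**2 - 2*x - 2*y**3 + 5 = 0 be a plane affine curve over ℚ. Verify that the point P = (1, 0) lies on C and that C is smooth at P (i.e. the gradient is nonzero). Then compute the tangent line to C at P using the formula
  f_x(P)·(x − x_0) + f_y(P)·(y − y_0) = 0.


Tangent line at P: -9*x + 2*y + 9 = 0.

Step 1: f(1, 0) = 0, so P lies on C.
Step 2: partial derivatives
  f_x(x, y) = -3*x**2 + 4*x*y - 4*x + y**2 - 2, f_y(x, y) = 2*x**2 + 2*x*y - 6*y**2.
  f_x(P) = -9, f_y(P) = 2 (gradient nonzero, so P is smooth).
Step 3: tangent line at P: -9·(x − 1) + 2·(y − 0) = 0.
Expanding: -9*x + 2*y + 9 = 0.


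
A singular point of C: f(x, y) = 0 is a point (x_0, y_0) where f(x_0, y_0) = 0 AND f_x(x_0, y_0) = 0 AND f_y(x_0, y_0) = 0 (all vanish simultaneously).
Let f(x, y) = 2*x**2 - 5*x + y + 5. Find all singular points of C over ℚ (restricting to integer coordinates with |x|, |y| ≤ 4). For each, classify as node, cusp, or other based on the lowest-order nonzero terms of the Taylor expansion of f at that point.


No singular points in the scanned grid; C is smooth there.

Compute partial derivatives:
  f_x = 4*x - 5.
  f_y = 1.
f_y = 1 is a nonzero constant, so f_y never vanishes: no point (x, y) can satisfy f = f_x = f_y = 0. In particular no (x, y) ∈ {−4, ..., 4}² is singular; the curve is smooth.


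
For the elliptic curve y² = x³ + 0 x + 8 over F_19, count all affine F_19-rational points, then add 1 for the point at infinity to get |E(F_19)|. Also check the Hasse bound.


Affine points = {(1, 3), (1, 16), (2, 4), (2, 15), (3, 4), (3, 15), (5, 0), (7, 3), (7, 16), (8, 8), (8, 11), (10, 1), (10, 18), (11, 3), (11, 16), (12, 8), (12, 11), (13, 1), (13, 18), (14, 4), (14, 15), (15, 1), (15, 18), (16, 0), (17, 0), (18, 8), (18, 11)}; affine count = 27; |E(F_19)| = 28.

Discriminant check: Δ ∝ 4a³ + 27b² = 4·0³ + 27·8² = 4·0 + 27·64 ≡ 18 (mod 19). Nonzero ⇒ E is nonsingular.
For each x ∈ F_19, compute rhs = x³ + 0·x + 8 mod 19, then count y ∈ F_19 with y² ≡ rhs.
  x = 0: rhs = 8, matching y values: none (0 points).
  x = 1: rhs = 9, matching y values: 3, 16 (2 points).
  x = 2: rhs = 16, matching y values: 4, 15 (2 points).
  x = 3: rhs = 16, matching y values: 4, 15 (2 points).
  x = 4: rhs = 15, matching y values: none (0 points).
  x = 5: rhs = 0, matching y values: 0 (1 points).
  x = 6: rhs = 15, matching y values: none (0 points).
  x = 7: rhs = 9, matching y values: 3, 16 (2 points).
  x = 8: rhs = 7, matching y values: 8, 11 (2 points).
  x = 9: rhs = 15, matching y values: none (0 points).
  x = 10: rhs = 1, matching y values: 1, 18 (2 points).
  x = 11: rhs = 9, matching y values: 3, 16 (2 points).
  x = 12: rhs = 7, matching y values: 8, 11 (2 points).
  x = 13: rhs = 1, matching y values: 1, 18 (2 points).
  x = 14: rhs = 16, matching y values: 4, 15 (2 points).
  x = 15: rhs = 1, matching y values: 1, 18 (2 points).
  x = 16: rhs = 0, matching y values: 0 (1 points).
  x = 17: rhs = 0, matching y values: 0 (1 points).
  x = 18: rhs = 7, matching y values: 8, 11 (2 points).
Total affine count: 27.
Full point count |E(F_19)| = 27 + 1 = 28.
Hasse bound: |28 − (19+1)| = |8| = 8 ≤ 2√19 ≈ 8.7178 ✓.


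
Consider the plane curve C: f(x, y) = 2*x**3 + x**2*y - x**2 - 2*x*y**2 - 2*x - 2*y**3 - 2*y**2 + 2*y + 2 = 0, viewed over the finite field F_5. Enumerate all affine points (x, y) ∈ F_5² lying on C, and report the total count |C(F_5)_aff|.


Affine F_5-points: {(0, 1), (0, 4), (1, 2), (1, 3), (2, 0), (2, 3), (2, 4), (3, 2), (4, 4)}; count = 9.

For each of the 25 pairs (x, y) ∈ F_5², evaluate f(x, y) mod 5. Record the zeros.
  x = 0: [0↦2, 1↦0, 2↦2, 3↦1, 4↦0]  zeros at y ∈ {1, 4}
  x = 1: [0↦1, 1↦3, 2↦0, 3↦0, 4↦1]  zeros at y ∈ {2, 3}
  x = 2: [0↦0, 1↦3, 2↦2, 3↦0, 4↦0]  zeros at y ∈ {0, 3, 4}
  x = 3: [0↦1, 1↦2, 2↦0, 3↦3, 4↦4]  zeros at y ∈ {2}
  x = 4: [0↦1, 1↦2, 2↦1, 3↦1, 4↦0]  zeros at y ∈ {4}
Collecting zeros: affine points = {(0, 1), (0, 4), (1, 2), (1, 3), (2, 0), (2, 3), (2, 4), (3, 2), (4, 4)}.
Total count |C(F_5)_aff| = 9.


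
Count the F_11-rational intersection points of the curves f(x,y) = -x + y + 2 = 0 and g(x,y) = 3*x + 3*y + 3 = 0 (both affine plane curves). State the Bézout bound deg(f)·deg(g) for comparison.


Common zeros: {(6, 4)}; count = 1; Bézout bound = 1.

deg(f) = 1, deg(g) = 1, so Bézout bound = 1.
Scan x ∈ F_11. For each x, list the y ∈ F_11 with f(x, y) ≡ 0 and those with g(x, y) ≡ 0 (mod 11); the common zeros in that column are the intersection.
  x = 0: f ≡ 0 at y ∈ {9}; g ≡ 0 at y ∈ {10}; common: ∅.
  x = 1: f ≡ 0 at y ∈ {10}; g ≡ 0 at y ∈ {9}; common: ∅.
  x = 2: f ≡ 0 at y ∈ {0}; g ≡ 0 at y ∈ {8}; common: ∅.
  x = 3: f ≡ 0 at y ∈ {1}; g ≡ 0 at y ∈ {7}; common: ∅.
  x = 4: f ≡ 0 at y ∈ {2}; g ≡ 0 at y ∈ {6}; common: ∅.
  x = 5: f ≡ 0 at y ∈ {3}; g ≡ 0 at y ∈ {5}; common: ∅.
  x = 6: f ≡ 0 at y ∈ {4}; g ≡ 0 at y ∈ {4}; common: {4}.
  x = 7: f ≡ 0 at y ∈ {5}; g ≡ 0 at y ∈ {3}; common: ∅.
  x = 8: f ≡ 0 at y ∈ {6}; g ≡ 0 at y ∈ {2}; common: ∅.
  x = 9: f ≡ 0 at y ∈ {7}; g ≡ 0 at y ∈ {1}; common: ∅.
  x = 10: f ≡ 0 at y ∈ {8}; g ≡ 0 at y ∈ {0}; common: ∅.
Collecting: common zeros = {(6, 4)}, so the count is 1.
Comparison with the Bézout bound: 1 ≤ 1 = deg(f)·deg(g), as expected for curves with no common component (the bound is attained).


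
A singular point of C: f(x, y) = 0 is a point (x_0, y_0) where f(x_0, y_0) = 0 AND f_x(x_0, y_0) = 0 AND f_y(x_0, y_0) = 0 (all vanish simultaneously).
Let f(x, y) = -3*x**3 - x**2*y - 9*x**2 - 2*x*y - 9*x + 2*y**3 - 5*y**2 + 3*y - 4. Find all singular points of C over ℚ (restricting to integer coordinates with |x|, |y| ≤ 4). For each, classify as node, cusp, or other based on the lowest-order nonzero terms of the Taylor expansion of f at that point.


Singular points: {(-1, 1)}; classification: node.

Compute partial derivatives:
  f_x = -9*x**2 - 2*x*y - 18*x - 2*y - 9.
  f_y = -x**2 - 2*x + 6*y**2 - 10*y + 3.
Scan x_0 ∈ {−4, ..., 4}. For each x_0, f_y(x_0, y) is a polynomial in y; find its integer roots y ∈ {−4, ..., 4}, then test f_x and f at those candidates.
  x = -4: f_y(-4, y) = 6*y**2 - 10*y - 5; no integer root y with |y| ≤ 4.
  x = -3: f_y(-3, y) = 6*y**2 - 10*y; vanishes at y ∈ {0}. (-3, 0): f_x = -36 ≠ 0.
  x = -2: f_y(-2, y) = 6*y**2 - 10*y + 3; no integer root y with |y| ≤ 4.
  x = -1: f_y(-1, y) = 6*y**2 - 10*y + 4; vanishes at y ∈ {1}. (-1, 1): f_x = 0, f = 0 — SINGULAR.
  x = 0: f_y(0, y) = 6*y**2 - 10*y + 3; no integer root y with |y| ≤ 4.
  x = 1: f_y(1, y) = 6*y**2 - 10*y; vanishes at y ∈ {0}. (1, 0): f_x = -36 ≠ 0.
  x = 2: f_y(2, y) = 6*y**2 - 10*y - 5; no integer root y with |y| ≤ 4.
  x = 3: f_y(3, y) = 6*y**2 - 10*y - 12; no integer root y with |y| ≤ 4.
  x = 4: f_y(4, y) = 6*y**2 - 10*y - 21; no integer root y with |y| ≤ 4.
Only singular point on the grid: (-1, 1).
Classify: substitute x = -1 + u, y = 1 + v and expand: f = -3*u**3 - u**2*v - u**2 + 2*v**3 + v**2.
No constant or linear terms (consistent with a singular point). Quadratic part: -u**2 + v**2. Cubic part: -3*u**3 - u**2*v + 2*v**3.
The quadratic part v**2 - u**2 = (v − u)(v + u) splits into two distinct linear factors, so there are two distinct tangent lines y − 1 = ±(x − -1) — this is a node (ordinary double point).
Classification: node.


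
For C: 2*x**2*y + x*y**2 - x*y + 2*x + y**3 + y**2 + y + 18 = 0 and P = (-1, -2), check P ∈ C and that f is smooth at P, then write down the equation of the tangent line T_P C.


Tangent line at P: 16*x + 16*y + 48 = 0.

Step 1: f(-1, -2) = 0, so P lies on C.
Step 2: partial derivatives
  f_x(x, y) = 4*x*y + y**2 - y + 2, f_y(x, y) = 2*x**2 + 2*x*y - x + 3*y**2 + 2*y + 1.
  f_x(P) = 16, f_y(P) = 16 (gradient nonzero, so P is smooth).
Step 3: tangent line at P: 16·(x − -1) + 16·(y − -2) = 0.
Expanding: 16*x + 16*y + 48 = 0.


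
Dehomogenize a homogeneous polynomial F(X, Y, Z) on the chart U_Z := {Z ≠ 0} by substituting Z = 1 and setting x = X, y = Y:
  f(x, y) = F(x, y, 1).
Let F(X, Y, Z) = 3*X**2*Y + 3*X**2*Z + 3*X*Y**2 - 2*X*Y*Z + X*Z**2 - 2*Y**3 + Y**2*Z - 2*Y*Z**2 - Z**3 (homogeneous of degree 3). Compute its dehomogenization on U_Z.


f(x, y) = 3*x**2*y + 3*x**2 + 3*x*y**2 - 2*x*y + x - 2*y**3 + y**2 - 2*y - 1

On U_Z we set Z = 1. Each monomial c·X^i·Y^j·Z^k in F becomes c·x^i·y^j·1^k = c·x^i·y^j.
Substituting Z = 1: F(X, Y, 1) = 3*x**2*y + 3*x**2 + 3*x*y**2 - 2*x*y + x - 2*y**3 + y**2 - 2*y - 1.
Note: deg(f) ≤ deg(F) = 3; strict inequality happens when F is divisible by Z (lost terms).


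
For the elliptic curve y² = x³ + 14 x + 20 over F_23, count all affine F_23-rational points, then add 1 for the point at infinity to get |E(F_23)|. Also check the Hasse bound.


Affine points = {(1, 9), (1, 14), (4, 5), (4, 18), (5, 10), (5, 13), (7, 1), (7, 22), (8, 0), (9, 1), (9, 22), (14, 4), (14, 19), (16, 4), (16, 19), (18, 3), (18, 20)}; affine count = 17; |E(F_23)| = 18.

Discriminant check: Δ ∝ 4a³ + 27b² = 4·14³ + 27·20² = 4·2744 + 27·400 ≡ 18 (mod 23). Nonzero ⇒ E is nonsingular.
For each x ∈ F_23, compute rhs = x³ + 14·x + 20 mod 23, then count y ∈ F_23 with y² ≡ rhs.
  x = 0: rhs = 20, matching y values: none (0 points).
  x = 1: rhs = 12, matching y values: 9, 14 (2 points).
  x = 2: rhs = 10, matching y values: none (0 points).
  x = 3: rhs = 20, matching y values: none (0 points).
  x = 4: rhs = 2, matching y values: 5, 18 (2 points).
  x = 5: rhs = 8, matching y values: 10, 13 (2 points).
  x = 6: rhs = 21, matching y values: none (0 points).
  x = 7: rhs = 1, matching y values: 1, 22 (2 points).
  x = 8: rhs = 0, matching y values: 0 (1 points).
  x = 9: rhs = 1, matching y values: 1, 22 (2 points).
  x = 10: rhs = 10, matching y values: none (0 points).
  x = 11: rhs = 10, matching y values: none (0 points).
  x = 12: rhs = 7, matching y values: none (0 points).
  x = 13: rhs = 7, matching y values: none (0 points).
  x = 14: rhs = 16, matching y values: 4, 19 (2 points).
  x = 15: rhs = 17, matching y values: none (0 points).
  x = 16: rhs = 16, matching y values: 4, 19 (2 points).
  x = 17: rhs = 19, matching y values: none (0 points).
  x = 18: rhs = 9, matching y values: 3, 20 (2 points).
  x = 19: rhs = 15, matching y values: none (0 points).
  x = 20: rhs = 20, matching y values: none (0 points).
  x = 21: rhs = 7, matching y values: none (0 points).
  x = 22: rhs = 5, matching y values: none (0 points).
Total affine count: 17.
Full point count |E(F_23)| = 17 + 1 = 18.
Hasse bound: |18 − (23+1)| = |-6| = 6 ≤ 2√23 ≈ 9.5917 ✓.


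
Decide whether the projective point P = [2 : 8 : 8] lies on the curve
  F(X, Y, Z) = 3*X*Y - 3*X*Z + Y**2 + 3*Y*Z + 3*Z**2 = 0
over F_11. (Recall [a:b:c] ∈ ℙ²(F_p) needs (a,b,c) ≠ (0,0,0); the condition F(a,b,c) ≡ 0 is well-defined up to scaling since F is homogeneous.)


F(2,8,8) ≡ 8 (mod 11); P is NOT on the curve.

Evaluate F(2, 8, 8) term-by-term (mod 11).
  3*X*Y ↦ 3·2·8·1 = 48
  -3*X*Z ↦ -3·2·1·8 = -48
  Y**2 ↦ 1·1·64·1 = 64
  3*Y*Z ↦ 3·1·8·8 = 192
  3*Z**2 ↦ 3·1·1·64 = 192
Sum: F(2, 8, 8) = (48) + (-48) + (64) + (192) + (192) = 448.
Reducing mod 11: 448 ≡ 8 (mod 11).
Since F(a, b, c) ≡ 8 ≠ 0 (mod 11), P does NOT lie on the curve.


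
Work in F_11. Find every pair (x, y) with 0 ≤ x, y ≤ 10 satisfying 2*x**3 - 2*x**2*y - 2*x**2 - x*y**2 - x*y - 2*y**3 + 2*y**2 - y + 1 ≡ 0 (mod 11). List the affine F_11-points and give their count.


Affine F_11-points: {(0, 1), (0, 4), (0, 7), (2, 10), (4, 7), (5, 8), (6, 8), (7, 2), (8, 2), (9, 8), (10, 2)}; count = 11.

For each of the 121 pairs (x, y) ∈ F_11², evaluate f(x, y) mod 11. Record the zeros.
  x = 0: [0↦1, 1↦0, 2↦2, 3↦6, 4↦0, 5↦5, 6↦9, 7↦0, 8↦10, 9↦5, 10↦6]  zeros at y ∈ {1, 4, 7}
  x = 1: [0↦1, 1↦7, 2↦3, 3↦10, 4↦5, 5↦9, 6↦10, 7↦7, 8↦10, 9↦7, 10↦8]  zeros at y ∈ ∅
  x = 2: [0↦9, 1↦7, 2↦4, 3↦10, 4↦2, 5↦1, 6↦6, 7↦5, 8↦8, 9↦3, 10↦0]  zeros at y ∈ {10}
  x = 3: [0↦4, 1↦1, 2↦6, 3↦7, 4↦3, 5↦4, 6↦9, 7↦6, 8↦5, 9↦5, 10↦5]  zeros at y ∈ ∅
  x = 4: [0↦9, 1↦1, 2↦10, 3↦2, 4↦9, 5↦8, 6↦9, 7↦0, 8↦2, 9↦3, 10↦2]  zeros at y ∈ {7}
  x = 5: [0↦3, 1↦8, 2↦6, 3↦7, 4↦10, 5↦3, 6↦7, 7↦10, 8↦0, 9↦9, 10↦3]  zeros at y ∈ {8}
  x = 6: [0↦9, 1↦1, 2↦6, 3↦1, 4↦7, 5↦1, 6↦4, 7↦4, 8↦0, 9↦2, 10↦9]  zeros at y ∈ {8}
  x = 7: [0↦6, 1↦3, 2↦0, 3↦7, 4↦1, 5↦3, 6↦1, 7↦5, 8↦3, 9↦5, 10↦10]  zeros at y ∈ {2}
  x = 8: [0↦6, 1↦4, 2↦0, 3↦4, 4↦4, 5↦10, 6↦10, 7↦3, 8↦10, 9↦8, 10↦7]  zeros at y ∈ {2}
  x = 9: [0↦10, 1↦5, 2↦7, 3↦4, 4↦6, 5↦1, 6↦10, 7↦10, 8↦0, 9↦1, 10↦1]  zeros at y ∈ {8}
  x = 10: [0↦8, 1↦7, 2↦0, 3↦8, 4↦8, 5↦10, 6↦2, 7↦5, 8↦7, 9↦7, 10↦4]  zeros at y ∈ {2}
Collecting zeros: affine points = {(0, 1), (0, 4), (0, 7), (2, 10), (4, 7), (5, 8), (6, 8), (7, 2), (8, 2), (9, 8), (10, 2)}.
Total count |C(F_11)_aff| = 11.


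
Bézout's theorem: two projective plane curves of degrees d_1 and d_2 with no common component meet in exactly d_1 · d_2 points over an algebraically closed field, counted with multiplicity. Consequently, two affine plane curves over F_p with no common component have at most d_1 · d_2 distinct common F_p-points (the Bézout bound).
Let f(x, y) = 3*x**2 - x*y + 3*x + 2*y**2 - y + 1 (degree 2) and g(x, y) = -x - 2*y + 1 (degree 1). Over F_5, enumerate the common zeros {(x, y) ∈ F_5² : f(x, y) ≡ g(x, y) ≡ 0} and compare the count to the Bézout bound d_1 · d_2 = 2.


Common zeros: ∅; count = 0; Bézout bound = 2.

deg(f) = 2, deg(g) = 1, so Bézout bound = 2.
Scan x ∈ F_5. For each x, list the y ∈ F_5 with f(x, y) ≡ 0 and those with g(x, y) ≡ 0 (mod 5); the common zeros in that column are the intersection.
  x = 0: f ≡ 0 at y ∈ ∅; g ≡ 0 at y ∈ {3}; common: ∅.
  x = 1: f ≡ 0 at y ∈ ∅; g ≡ 0 at y ∈ {0}; common: ∅.
  x = 2: f ≡ 0 at y ∈ ∅; g ≡ 0 at y ∈ {2}; common: ∅.
  x = 3: f ≡ 0 at y ∈ {1}; g ≡ 0 at y ∈ {4}; common: ∅.
  x = 4: f ≡ 0 at y ∈ ∅; g ≡ 0 at y ∈ {1}; common: ∅.
Collecting: common zeros = ∅, so the count is 0.
Comparison with the Bézout bound: 0 ≤ 2 = deg(f)·deg(g), as expected for curves with no common component (the affine F_5-count falls short of the bound because intersections may lie at infinity, over extension fields, or carry multiplicity).


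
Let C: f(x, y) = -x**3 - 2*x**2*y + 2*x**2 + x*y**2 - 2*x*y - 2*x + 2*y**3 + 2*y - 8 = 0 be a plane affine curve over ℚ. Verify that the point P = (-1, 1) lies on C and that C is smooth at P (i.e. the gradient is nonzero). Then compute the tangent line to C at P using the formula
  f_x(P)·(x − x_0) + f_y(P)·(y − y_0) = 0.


Tangent line at P: -6*x + 6*y - 12 = 0.

Step 1: f(-1, 1) = 0, so P lies on C.
Step 2: partial derivatives
  f_x(x, y) = -3*x**2 - 4*x*y + 4*x + y**2 - 2*y - 2, f_y(x, y) = -2*x**2 + 2*x*y - 2*x + 6*y**2 + 2.
  f_x(P) = -6, f_y(P) = 6 (gradient nonzero, so P is smooth).
Step 3: tangent line at P: -6·(x − -1) + 6·(y − 1) = 0.
Expanding: -6*x + 6*y - 12 = 0.


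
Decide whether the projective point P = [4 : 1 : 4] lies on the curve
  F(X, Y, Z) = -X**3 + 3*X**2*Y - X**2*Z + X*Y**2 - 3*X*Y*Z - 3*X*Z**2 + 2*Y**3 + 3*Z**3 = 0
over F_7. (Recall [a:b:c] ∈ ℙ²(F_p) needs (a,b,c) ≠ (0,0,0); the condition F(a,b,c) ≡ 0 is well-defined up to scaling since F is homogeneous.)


F(4,1,4) ≡ 4 (mod 7); P is NOT on the curve.

Evaluate F(4, 1, 4) term-by-term (mod 7).
  -X**3 ↦ -1·64·1·1 = -64
  3*X**2*Y ↦ 3·16·1·1 = 48
  -X**2*Z ↦ -1·16·1·4 = -64
  X*Y**2 ↦ 1·4·1·1 = 4
  -3*X*Y*Z ↦ -3·4·1·4 = -48
  -3*X*Z**2 ↦ -3·4·1·16 = -192
  2*Y**3 ↦ 2·1·1·1 = 2
  3*Z**3 ↦ 3·1·1·64 = 192
Sum: F(4, 1, 4) = (-64) + (48) + (-64) + (4) + (-48) + (-192) + (2) + (192) = -122.
Reducing mod 7: -122 ≡ 4 (mod 7).
Since F(a, b, c) ≡ 4 ≠ 0 (mod 7), P does NOT lie on the curve.


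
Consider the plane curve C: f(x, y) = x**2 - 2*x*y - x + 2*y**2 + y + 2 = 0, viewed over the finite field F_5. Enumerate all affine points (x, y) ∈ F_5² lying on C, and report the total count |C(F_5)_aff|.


Affine F_5-points: {(0, 1), (1, 4), (3, 1), (3, 4)}; count = 4.

For each of the 25 pairs (x, y) ∈ F_5², evaluate f(x, y) mod 5. Record the zeros.
  x = 0: [0↦2, 1↦0, 2↦2, 3↦3, 4↦3]  zeros at y ∈ {1}
  x = 1: [0↦2, 1↦3, 2↦3, 3↦2, 4↦0]  zeros at y ∈ {4}
  x = 2: [0↦4, 1↦3, 2↦1, 3↦3, 4↦4]  zeros at y ∈ ∅
  x = 3: [0↦3, 1↦0, 2↦1, 3↦1, 4↦0]  zeros at y ∈ {1, 4}
  x = 4: [0↦4, 1↦4, 2↦3, 3↦1, 4↦3]  zeros at y ∈ ∅
Collecting zeros: affine points = {(0, 1), (1, 4), (3, 1), (3, 4)}.
Total count |C(F_5)_aff| = 4.


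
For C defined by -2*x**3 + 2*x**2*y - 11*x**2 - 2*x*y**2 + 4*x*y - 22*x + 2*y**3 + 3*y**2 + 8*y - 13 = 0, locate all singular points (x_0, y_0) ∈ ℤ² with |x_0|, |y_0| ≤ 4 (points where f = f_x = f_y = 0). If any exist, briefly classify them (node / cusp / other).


Singular points: {(-2, -1)}; classification: node.

Compute partial derivatives:
  f_x = -6*x**2 + 4*x*y - 22*x - 2*y**2 + 4*y - 22.
  f_y = 2*x**2 - 4*x*y + 4*x + 6*y**2 + 6*y + 8.
Scan x_0 ∈ {−4, ..., 4}. For each x_0, f_y(x_0, y) is a polynomial in y; find its integer roots y ∈ {−4, ..., 4}, then test f_x and f at those candidates.
  x = -4: f_y(-4, y) = 6*y**2 + 22*y + 24; no integer root y with |y| ≤ 4.
  x = -3: f_y(-3, y) = 6*y**2 + 18*y + 14; no integer root y with |y| ≤ 4.
  x = -2: f_y(-2, y) = 6*y**2 + 14*y + 8; vanishes at y ∈ {-1}. (-2, -1): f_x = 0, f = 0 — SINGULAR.
  x = -1: f_y(-1, y) = 6*y**2 + 10*y + 6; no integer root y with |y| ≤ 4.
  x = 0: f_y(0, y) = 6*y**2 + 6*y + 8; no integer root y with |y| ≤ 4.
  x = 1: f_y(1, y) = 6*y**2 + 2*y + 14; no integer root y with |y| ≤ 4.
  x = 2: f_y(2, y) = 6*y**2 - 2*y + 24; no integer root y with |y| ≤ 4.
  x = 3: f_y(3, y) = 6*y**2 - 6*y + 38; no integer root y with |y| ≤ 4.
  x = 4: f_y(4, y) = 6*y**2 - 10*y + 56; no integer root y with |y| ≤ 4.
Only singular point on the grid: (-2, -1).
Classify: substitute x = -2 + u, y = -1 + v and expand: f = -2*u**3 + 2*u**2*v - u**2 - 2*u*v**2 + 2*v**3 + v**2.
No constant or linear terms (consistent with a singular point). Quadratic part: -u**2 + v**2. Cubic part: -2*u**3 + 2*u**2*v - 2*u*v**2 + 2*v**3.
The quadratic part v**2 - u**2 = (v − u)(v + u) splits into two distinct linear factors, so there are two distinct tangent lines y − -1 = ±(x − -2) — this is a node (ordinary double point).
Classification: node.
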